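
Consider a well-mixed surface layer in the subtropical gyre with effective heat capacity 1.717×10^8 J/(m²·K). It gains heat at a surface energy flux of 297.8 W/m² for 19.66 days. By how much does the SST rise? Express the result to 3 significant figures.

Areal heat capacity C = 1.717×10^8 J/(m²·K) (given).
Net heat input Q = F Δt = 297.8 × (19.66 days × 86400 s/day) = 5.06×10^8 J/m².
ΔT = Q / C = 5.06×10^8 / 1.72×10^8 = 2.95 K.

2.95 K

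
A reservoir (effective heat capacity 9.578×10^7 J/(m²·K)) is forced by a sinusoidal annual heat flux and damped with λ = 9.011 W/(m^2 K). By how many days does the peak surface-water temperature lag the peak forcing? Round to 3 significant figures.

65.6 days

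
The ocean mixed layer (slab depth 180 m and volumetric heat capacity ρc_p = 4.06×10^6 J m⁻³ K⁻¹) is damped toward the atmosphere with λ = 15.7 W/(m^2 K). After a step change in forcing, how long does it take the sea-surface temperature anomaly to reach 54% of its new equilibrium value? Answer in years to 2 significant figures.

Areal heat capacity C = ρc_p × D = 4.06×10^6 × 180 = 7.31×10^8 J/(m²·K).
τ = C / λ = 7.31×10^8 / 15.7 = 4.65×10^7 s.
Fraction reached: 1 − e^(−t/τ) = 0.54 ⇒ t = −τ ln(1 − 0.54) = τ × 0.777.
t = 3.61×10^7 s = 1.15 years.

1.1 years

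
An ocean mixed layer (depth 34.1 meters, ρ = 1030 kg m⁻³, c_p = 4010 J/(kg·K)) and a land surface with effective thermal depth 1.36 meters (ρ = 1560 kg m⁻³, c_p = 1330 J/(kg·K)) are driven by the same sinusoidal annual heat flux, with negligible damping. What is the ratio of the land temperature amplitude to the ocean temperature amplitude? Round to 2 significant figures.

50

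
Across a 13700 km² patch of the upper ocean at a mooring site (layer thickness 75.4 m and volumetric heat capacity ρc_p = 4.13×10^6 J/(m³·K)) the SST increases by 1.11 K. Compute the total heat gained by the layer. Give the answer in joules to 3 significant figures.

Areal heat capacity C = ρc_p × D = 4.13×10^6 × 75.4 = 3.11×10^8 J/(m²·K).
Heat per unit area: q = C ΔT = 3.11×10^8 × 1.11 = 3.46×10^8 J/m².
Total heat: Q = q × A = 3.46×10^8 × (13700 × 10⁶ m²) = 4.74×10^18 J.

4.74×10^18 J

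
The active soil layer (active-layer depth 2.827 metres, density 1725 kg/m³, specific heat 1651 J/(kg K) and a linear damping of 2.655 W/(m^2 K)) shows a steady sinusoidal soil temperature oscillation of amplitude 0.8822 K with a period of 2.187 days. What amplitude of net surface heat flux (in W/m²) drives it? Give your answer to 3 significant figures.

Areal heat capacity C = ρ c_p D = 1725 × 1651 × 2.827 = 8.05×10^6 J/(m^2 K).
ω = 2π / 1.89×10^5 s = 3.33×10^-5 s⁻¹.
√((Cω)² + λ²) = √((268)² + 2.655²) = 268 W/(m²·K).
F₀ = A × √((Cω)²+λ²) = 0.8822 × 268 = 236 W/m².

236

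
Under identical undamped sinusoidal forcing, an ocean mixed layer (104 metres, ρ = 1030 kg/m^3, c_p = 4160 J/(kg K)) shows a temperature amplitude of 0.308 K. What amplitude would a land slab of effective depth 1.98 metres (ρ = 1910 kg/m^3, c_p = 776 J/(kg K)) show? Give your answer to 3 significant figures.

46.8 K

C_ocean = 4.46×10^8 J/(m²·K); C_land = 2.93×10^6 J/(m²·K).
A ∝ 1/C ⇒ A_land = A_ocean × C_ocean/C_land = 0.308 × 152 = 46.8 K.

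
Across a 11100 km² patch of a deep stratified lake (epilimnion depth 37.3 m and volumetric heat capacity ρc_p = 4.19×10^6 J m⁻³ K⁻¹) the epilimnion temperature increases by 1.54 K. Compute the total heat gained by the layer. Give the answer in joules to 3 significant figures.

Areal heat capacity C = ρc_p × D = 4.19×10^6 × 37.3 = 1.56×10^8 J/(m^2 K).
Heat per unit area: q = C ΔT = 1.56×10^8 × 1.54 = 2.41×10^8 J/m².
Total heat: Q = q × A = 2.41×10^8 × (11100 × 10⁶ m²) = 2.67×10^18 J.

2.67×10^18 J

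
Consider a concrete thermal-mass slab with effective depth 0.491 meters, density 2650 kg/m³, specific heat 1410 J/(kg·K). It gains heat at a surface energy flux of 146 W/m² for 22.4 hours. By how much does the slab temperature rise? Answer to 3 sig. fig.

6.42 K

Areal heat capacity C = ρ c_p D = 2650 × 1410 × 0.491 = 1.83×10^6 J/(m²·K).
Net heat input Q = F Δt = 146 × (22.4 hours × 3600 s/hour) = 1.18×10^7 J/m².
ΔT = Q / C = 1.18×10^7 / 1.83×10^6 = 6.42 K.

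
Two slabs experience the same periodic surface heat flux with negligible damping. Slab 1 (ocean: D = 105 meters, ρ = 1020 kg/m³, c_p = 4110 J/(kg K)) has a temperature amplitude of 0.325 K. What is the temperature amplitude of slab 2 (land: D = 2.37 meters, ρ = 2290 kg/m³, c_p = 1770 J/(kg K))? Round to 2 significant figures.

15 K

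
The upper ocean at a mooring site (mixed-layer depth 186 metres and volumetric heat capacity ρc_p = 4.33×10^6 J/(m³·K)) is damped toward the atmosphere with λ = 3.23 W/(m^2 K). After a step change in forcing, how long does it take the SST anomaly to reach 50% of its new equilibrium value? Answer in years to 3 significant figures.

5.48 years

Areal heat capacity C = ρc_p × D = 4.33×10^6 × 186 = 8.05×10^8 J/(m²·K).
τ = C / λ = 8.05×10^8 / 3.23 = 2.49×10^8 s.
Fraction reached: 1 − e^(−t/τ) = 0.50 ⇒ t = −τ ln(1 − 0.50) = τ × 0.693.
t = 1.73×10^8 s = 5.48 years.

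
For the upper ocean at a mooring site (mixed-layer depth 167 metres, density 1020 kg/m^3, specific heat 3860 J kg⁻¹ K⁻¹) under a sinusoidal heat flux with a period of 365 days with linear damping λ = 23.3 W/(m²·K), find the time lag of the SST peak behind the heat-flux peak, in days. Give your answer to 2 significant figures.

Areal heat capacity C = ρ c_p D = 1020 × 3860 × 167 = 6.58×10^8 J m⁻² K⁻¹.
ω = 2π / 3.15×10^7 s = 1.99×10^-7 s⁻¹.
Phase lag φ = arctan(Cω/λ) = arctan(131/23.3) = 1.39 rad.
Time lag = φ / ω = 1.39 / 1.99×10^-7 = 7.00×10^6 s = 81.0 days.

81 days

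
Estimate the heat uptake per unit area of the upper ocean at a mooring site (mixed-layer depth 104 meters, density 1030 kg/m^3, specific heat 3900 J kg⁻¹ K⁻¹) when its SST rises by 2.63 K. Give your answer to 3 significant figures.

1.10×10^9

Areal heat capacity C = ρ c_p D = 1030 × 3900 × 104 = 4.18×10^8 J/(m²·K).
ΔQ = C ΔT = 4.18×10^8 × 2.63 = 1.10×10^9 J/m².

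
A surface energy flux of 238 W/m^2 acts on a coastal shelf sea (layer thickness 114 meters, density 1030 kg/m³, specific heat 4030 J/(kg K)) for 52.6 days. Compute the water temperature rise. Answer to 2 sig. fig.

Areal heat capacity C = ρ c_p D = 1030 × 4030 × 114 = 4.73×10^8 J m⁻² K⁻¹.
Net heat input Q = F Δt = 238 × (52.6 days × 86400 s/day) = 1.08×10^9 J/m².
ΔT = Q / C = 1.08×10^9 / 4.73×10^8 = 2.29 K.

2.3 K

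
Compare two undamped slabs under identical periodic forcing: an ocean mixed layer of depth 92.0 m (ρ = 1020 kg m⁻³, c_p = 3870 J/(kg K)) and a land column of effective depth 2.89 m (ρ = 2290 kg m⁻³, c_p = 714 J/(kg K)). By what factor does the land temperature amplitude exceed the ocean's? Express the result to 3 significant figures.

76.9

C_ocean = 1020 × 3870 × 92.0 = 3.63×10^8 J/(m²·K).
C_land = 2290 × 714 × 2.89 = 4.73×10^6 J/(m²·K).
Undamped amplitude ∝ 1/C, so A_land/A_ocean = C_ocean/C_land = 76.9.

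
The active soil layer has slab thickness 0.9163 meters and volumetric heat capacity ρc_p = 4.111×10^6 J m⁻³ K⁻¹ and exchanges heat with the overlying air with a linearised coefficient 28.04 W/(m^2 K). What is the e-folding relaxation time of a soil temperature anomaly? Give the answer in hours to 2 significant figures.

37 hours

Areal heat capacity C = ρc_p × D = 4.111×10^6 × 0.9163 = 3.77×10^6 J m⁻² K⁻¹.
Relaxation time τ = C / λ = 3.77×10^6 / 28.04 = 1.34×10^5 s.
In hours: 1.34×10^5 s / (3600 s/hour) = 37.3 hours.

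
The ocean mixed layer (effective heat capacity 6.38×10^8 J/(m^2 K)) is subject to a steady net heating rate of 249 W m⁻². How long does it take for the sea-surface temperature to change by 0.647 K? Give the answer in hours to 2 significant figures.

Areal heat capacity C = 6.38×10^8 J/(m^2 K) (given).
Time required: Δt = C ΔT / F = 6.38×10^8 × 0.647 / 249 = 1.66×10^6 s.
In hours: 1.66×10^6 s / (3600 s/hour) = 460 hours.

460 hours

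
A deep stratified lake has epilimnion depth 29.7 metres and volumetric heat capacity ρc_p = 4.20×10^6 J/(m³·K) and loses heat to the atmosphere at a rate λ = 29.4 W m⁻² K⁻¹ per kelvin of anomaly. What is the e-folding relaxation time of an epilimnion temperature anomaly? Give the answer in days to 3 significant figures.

Areal heat capacity C = ρc_p × D = 4.20×10^6 × 29.7 = 1.25×10^8 J m⁻² K⁻¹.
Relaxation time τ = C / λ = 1.25×10^8 / 29.4 = 4.24×10^6 s.
In days: 4.24×10^6 s / (86400 s/day) = 49.1 days.

49.1 days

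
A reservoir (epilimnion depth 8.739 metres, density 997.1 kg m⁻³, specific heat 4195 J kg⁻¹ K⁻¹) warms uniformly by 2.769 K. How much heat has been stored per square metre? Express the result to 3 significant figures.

1.01×10^8

Areal heat capacity C = ρ c_p D = 997.1 × 4195 × 8.739 = 3.66×10^7 J m⁻² K⁻¹.
ΔQ = C ΔT = 3.66×10^7 × 2.769 = 1.01×10^8 J/m².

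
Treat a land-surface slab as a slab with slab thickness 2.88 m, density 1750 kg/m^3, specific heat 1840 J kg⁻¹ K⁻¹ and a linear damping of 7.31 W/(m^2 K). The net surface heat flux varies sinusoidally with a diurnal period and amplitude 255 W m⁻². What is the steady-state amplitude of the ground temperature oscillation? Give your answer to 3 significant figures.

0.378 K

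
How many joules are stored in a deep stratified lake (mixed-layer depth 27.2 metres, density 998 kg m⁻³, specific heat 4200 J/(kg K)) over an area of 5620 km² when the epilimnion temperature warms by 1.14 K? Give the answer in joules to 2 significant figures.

7.3×10^17 J

Areal heat capacity C = ρ c_p D = 998 × 4200 × 27.2 = 1.14×10^8 J/(m²·K).
Heat per unit area: q = C ΔT = 1.14×10^8 × 1.14 = 1.30×10^8 J/m².
Total heat: Q = q × A = 1.30×10^8 × (5620 × 10⁶ m²) = 7.30×10^17 J.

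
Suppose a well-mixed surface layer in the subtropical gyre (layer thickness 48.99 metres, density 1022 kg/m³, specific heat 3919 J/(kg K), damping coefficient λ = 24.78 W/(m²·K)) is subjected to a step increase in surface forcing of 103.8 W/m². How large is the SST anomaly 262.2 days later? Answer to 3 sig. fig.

3.95 K

Areal heat capacity C = ρ c_p D = 1022 × 3919 × 48.99 = 1.96×10^8 J/(m²·K).
τ = C / λ = 1.96×10^8 / 24.78 = 7.92×10^6 s.
Equilibrium anomaly ΔT_eq = F / λ = 103.8 / 24.78 = 4.19 K.
t = 262.2 days = 2.27×10^7 s, so t/τ = 2.86.
ΔT(t) = ΔT_eq (1 − e^(−t/τ)) = 4.19 × (1 − e^−2.86) = 3.95 K.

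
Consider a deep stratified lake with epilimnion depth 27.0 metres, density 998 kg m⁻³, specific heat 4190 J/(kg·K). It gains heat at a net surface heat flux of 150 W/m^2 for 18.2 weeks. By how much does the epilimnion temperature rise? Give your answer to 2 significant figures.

Areal heat capacity C = ρ c_p D = 998 × 4190 × 27.0 = 1.13×10^8 J/(m²·K).
Net heat input Q = F Δt = 150 × (18.2 weeks × 6.048×10^5 s/week) = 1.65×10^9 J/m².
ΔT = Q / C = 1.65×10^9 / 1.13×10^8 = 14.6 K.

15 K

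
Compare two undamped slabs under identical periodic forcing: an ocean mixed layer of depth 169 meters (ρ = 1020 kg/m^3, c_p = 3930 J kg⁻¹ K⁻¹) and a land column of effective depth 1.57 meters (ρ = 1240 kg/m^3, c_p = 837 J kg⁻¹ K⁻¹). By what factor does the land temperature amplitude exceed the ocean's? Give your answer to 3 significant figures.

416

C_ocean = 1020 × 3930 × 169 = 6.77×10^8 J/(m²·K).
C_land = 1240 × 837 × 1.57 = 1.63×10^6 J/(m²·K).
Undamped amplitude ∝ 1/C, so A_land/A_ocean = C_ocean/C_land = 416.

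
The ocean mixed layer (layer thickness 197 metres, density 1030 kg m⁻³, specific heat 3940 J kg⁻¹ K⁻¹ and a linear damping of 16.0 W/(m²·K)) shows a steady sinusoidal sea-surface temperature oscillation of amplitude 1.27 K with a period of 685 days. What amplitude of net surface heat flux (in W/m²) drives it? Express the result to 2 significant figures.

Areal heat capacity C = ρ c_p D = 1030 × 3940 × 197 = 7.99×10^8 J m⁻² K⁻¹.
ω = 2π / 5.92×10^7 s = 1.06×10^-7 s⁻¹.
√((Cω)² + λ²) = √((84.9)² + 16.0²) = 86.4 W/(m²·K).
F₀ = A × √((Cω)²+λ²) = 1.27 × 86.4 = 110 W/m².

110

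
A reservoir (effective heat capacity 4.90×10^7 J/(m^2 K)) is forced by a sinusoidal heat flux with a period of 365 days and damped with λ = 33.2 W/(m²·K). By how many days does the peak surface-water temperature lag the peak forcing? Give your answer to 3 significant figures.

16.6 days

Areal heat capacity C = 4.90×10^7 J/(m^2 K) (given).
ω = 2π / 3.15×10^7 s = 1.99×10^-7 s⁻¹.
Phase lag φ = arctan(Cω/λ) = arctan(9.76/33.2) = 0.286 rad.
Time lag = φ / ω = 0.286 / 1.99×10^-7 = 1.44×10^6 s = 16.6 days.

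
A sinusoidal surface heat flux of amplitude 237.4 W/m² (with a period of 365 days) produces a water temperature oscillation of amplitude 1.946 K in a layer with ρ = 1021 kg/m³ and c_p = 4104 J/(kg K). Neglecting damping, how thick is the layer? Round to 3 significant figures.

146 m

ω = 2π / 3.15×10^7 s = 1.99×10^-7 s⁻¹.
Required C = F₀ / (A ω) = 237.4 / (1.946 × 1.99×10^-7) = 6.12×10^8 J/(m²·K).
D = C / (ρ c_p) = 6.12×10^8 / (1021 × 4104) = 146 m.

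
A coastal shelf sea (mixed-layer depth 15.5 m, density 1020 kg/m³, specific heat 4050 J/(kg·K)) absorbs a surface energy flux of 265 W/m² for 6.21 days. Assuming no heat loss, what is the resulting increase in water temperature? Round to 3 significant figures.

Areal heat capacity C = ρ c_p D = 1020 × 4050 × 15.5 = 6.40×10^7 J m⁻² K⁻¹.
Net heat input Q = F Δt = 265 × (6.21 days × 86400 s/day) = 1.42×10^8 J/m².
ΔT = Q / C = 1.42×10^8 / 6.40×10^7 = 2.22 K.

2.22 K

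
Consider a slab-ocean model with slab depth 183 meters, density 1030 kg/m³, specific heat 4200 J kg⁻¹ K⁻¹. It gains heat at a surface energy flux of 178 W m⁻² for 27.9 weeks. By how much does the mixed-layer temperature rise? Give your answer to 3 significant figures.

Areal heat capacity C = ρ c_p D = 1030 × 4200 × 183 = 7.92×10^8 J/(m^2 K).
Net heat input Q = F Δt = 178 × (27.9 weeks × 6.048×10^5 s/week) = 3.00×10^9 J/m².
ΔT = Q / C = 3.00×10^9 / 7.92×10^8 = 3.79 K.

3.79 K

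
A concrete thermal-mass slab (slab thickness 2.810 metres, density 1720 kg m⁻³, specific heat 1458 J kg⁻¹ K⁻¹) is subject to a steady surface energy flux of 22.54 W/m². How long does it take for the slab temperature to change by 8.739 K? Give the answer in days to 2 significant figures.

Areal heat capacity C = ρ c_p D = 1720 × 1458 × 2.810 = 7.05×10^6 J m⁻² K⁻¹.
Time required: Δt = C ΔT / F = 7.05×10^6 × 8.739 / 22.54 = 2.73×10^6 s.
In days: 2.73×10^6 s / (86400 s/day) = 31.6 days.

32 days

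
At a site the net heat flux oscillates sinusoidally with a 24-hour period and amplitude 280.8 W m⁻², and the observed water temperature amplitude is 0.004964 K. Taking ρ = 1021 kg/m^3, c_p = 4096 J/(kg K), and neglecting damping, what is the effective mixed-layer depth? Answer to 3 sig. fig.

186 m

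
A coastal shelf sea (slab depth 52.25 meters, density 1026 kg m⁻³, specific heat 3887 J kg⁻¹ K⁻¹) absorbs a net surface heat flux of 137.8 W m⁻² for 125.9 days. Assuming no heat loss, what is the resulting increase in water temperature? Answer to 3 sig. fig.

7.19 K

Areal heat capacity C = ρ c_p D = 1026 × 3887 × 52.25 = 2.08×10^8 J/(m^2 K).
Net heat input Q = F Δt = 137.8 × (125.9 days × 86400 s/day) = 1.50×10^9 J/m².
ΔT = Q / C = 1.50×10^9 / 2.08×10^8 = 7.19 K.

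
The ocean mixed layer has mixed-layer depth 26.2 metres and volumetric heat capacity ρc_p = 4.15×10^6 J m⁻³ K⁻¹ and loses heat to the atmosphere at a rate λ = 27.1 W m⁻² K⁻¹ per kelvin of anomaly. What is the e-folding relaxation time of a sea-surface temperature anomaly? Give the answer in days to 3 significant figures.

Areal heat capacity C = ρc_p × D = 4.15×10^6 × 26.2 = 1.09×10^8 J m⁻² K⁻¹.
Relaxation time τ = C / λ = 1.09×10^8 / 27.1 = 4.01×10^6 s.
In days: 4.01×10^6 s / (86400 s/day) = 46.4 days.

46.4 days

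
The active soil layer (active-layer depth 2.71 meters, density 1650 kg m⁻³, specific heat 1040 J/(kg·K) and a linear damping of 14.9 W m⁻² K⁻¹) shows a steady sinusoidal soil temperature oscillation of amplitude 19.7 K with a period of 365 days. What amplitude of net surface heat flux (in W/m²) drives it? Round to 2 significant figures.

290

Areal heat capacity C = ρ c_p D = 1650 × 1040 × 2.71 = 4.65×10^6 J m⁻² K⁻¹.
ω = 2π / 3.15×10^7 s = 1.99×10^-7 s⁻¹.
√((Cω)² + λ²) = √((0.927)² + 14.9²) = 14.9 W/(m²·K).
F₀ = A × √((Cω)²+λ²) = 19.7 × 14.9 = 294 W/m².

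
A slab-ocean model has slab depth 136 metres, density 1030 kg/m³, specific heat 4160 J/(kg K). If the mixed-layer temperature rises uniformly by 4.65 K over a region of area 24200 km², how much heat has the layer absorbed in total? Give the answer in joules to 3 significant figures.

6.56×10^19 J

Areal heat capacity C = ρ c_p D = 1030 × 4160 × 136 = 5.83×10^8 J/(m²·K).
Heat per unit area: q = C ΔT = 5.83×10^8 × 4.65 = 2.71×10^9 J/m².
Total heat: Q = q × A = 2.71×10^9 × (24200 × 10⁶ m²) = 6.56×10^19 J.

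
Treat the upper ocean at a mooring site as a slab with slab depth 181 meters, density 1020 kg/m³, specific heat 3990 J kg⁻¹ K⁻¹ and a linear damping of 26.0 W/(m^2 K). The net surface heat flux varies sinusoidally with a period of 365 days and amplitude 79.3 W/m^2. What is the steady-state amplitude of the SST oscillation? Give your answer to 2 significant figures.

0.53 K

Areal heat capacity C = ρ c_p D = 1020 × 3990 × 181 = 7.37×10^8 J m⁻² K⁻¹.
Angular frequency ω = 2π / T = 2π / 3.15×10^7 s = 1.99×10^-7 s⁻¹.
√((Cω)² + λ²) = √((147)² + 26.0²) = 149 W/(m²·K).
Amplitude A = F₀ / √((Cω)²+λ²) = 79.3 / 149 = 0.532 K.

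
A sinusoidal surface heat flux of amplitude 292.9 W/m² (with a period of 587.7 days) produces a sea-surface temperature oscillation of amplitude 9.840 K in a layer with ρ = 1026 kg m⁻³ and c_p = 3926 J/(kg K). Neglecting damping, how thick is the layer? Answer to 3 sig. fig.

ω = 2π / 5.08×10^7 s = 1.24×10^-7 s⁻¹.
Required C = F₀ / (A ω) = 292.9 / (9.840 × 1.24×10^-7) = 2.41×10^8 J/(m²·K).
D = C / (ρ c_p) = 2.41×10^8 / (1026 × 3926) = 59.7 m.

59.7 m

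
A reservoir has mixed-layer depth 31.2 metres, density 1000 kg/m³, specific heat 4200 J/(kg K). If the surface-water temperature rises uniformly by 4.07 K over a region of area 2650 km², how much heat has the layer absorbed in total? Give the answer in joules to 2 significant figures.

Areal heat capacity C = ρ c_p D = 1000 × 4200 × 31.2 = 1.31×10^8 J/(m²·K).
Heat per unit area: q = C ΔT = 1.31×10^8 × 4.07 = 5.33×10^8 J/m².
Total heat: Q = q × A = 5.33×10^8 × (2650 × 10⁶ m²) = 1.41×10^18 J.

1.4×10^18 J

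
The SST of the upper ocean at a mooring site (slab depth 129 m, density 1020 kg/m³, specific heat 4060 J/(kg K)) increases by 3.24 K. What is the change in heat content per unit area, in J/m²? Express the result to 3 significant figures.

Areal heat capacity C = ρ c_p D = 1020 × 4060 × 129 = 5.34×10^8 J/(m^2 K).
ΔQ = C ΔT = 5.34×10^8 × 3.24 = 1.73×10^9 J/m².

1.73×10^9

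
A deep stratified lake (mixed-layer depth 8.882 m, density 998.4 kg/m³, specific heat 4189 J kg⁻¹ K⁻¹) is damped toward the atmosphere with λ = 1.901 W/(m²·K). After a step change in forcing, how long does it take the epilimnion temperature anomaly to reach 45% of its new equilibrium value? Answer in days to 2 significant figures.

Areal heat capacity C = ρ c_p D = 998.4 × 4189 × 8.882 = 3.71×10^7 J m⁻² K⁻¹.
τ = C / λ = 3.71×10^7 / 1.901 = 1.95×10^7 s.
Fraction reached: 1 − e^(−t/τ) = 0.45 ⇒ t = −τ ln(1 − 0.45) = τ × 0.598.
t = 1.17×10^7 s = 135 days.

140 days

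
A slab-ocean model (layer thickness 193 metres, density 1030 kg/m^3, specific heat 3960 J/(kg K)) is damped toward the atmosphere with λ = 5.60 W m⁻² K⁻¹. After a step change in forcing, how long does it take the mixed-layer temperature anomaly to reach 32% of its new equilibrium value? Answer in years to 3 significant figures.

1.72 years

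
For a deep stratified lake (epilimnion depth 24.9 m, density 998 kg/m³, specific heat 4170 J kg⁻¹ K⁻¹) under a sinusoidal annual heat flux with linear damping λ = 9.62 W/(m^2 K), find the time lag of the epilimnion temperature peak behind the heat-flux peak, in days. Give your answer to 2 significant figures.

66 days

Areal heat capacity C = ρ c_p D = 998 × 4170 × 24.9 = 1.04×10^8 J/(m²·K).
ω = 2π / 3.15×10^7 s = 1.99×10^-7 s⁻¹.
Phase lag φ = arctan(Cω/λ) = arctan(20.6/9.62) = 1.13 rad.
Time lag = φ / ω = 1.13 / 1.99×10^-7 = 5.70×10^6 s = 65.9 days.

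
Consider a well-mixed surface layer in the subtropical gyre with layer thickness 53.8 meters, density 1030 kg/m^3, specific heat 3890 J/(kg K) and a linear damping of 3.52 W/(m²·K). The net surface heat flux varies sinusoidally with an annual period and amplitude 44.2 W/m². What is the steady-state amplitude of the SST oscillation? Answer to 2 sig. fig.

Areal heat capacity C = ρ c_p D = 1030 × 3890 × 53.8 = 2.16×10^8 J/(m^2 K).
Angular frequency ω = 2π / T = 2π / 3.15×10^7 s = 1.99×10^-7 s⁻¹.
√((Cω)² + λ²) = √((42.9)² + 3.52²) = 43.1 W/(m²·K).
Amplitude A = F₀ / √((Cω)²+λ²) = 44.2 / 43.1 = 1.03 K.

1.0 K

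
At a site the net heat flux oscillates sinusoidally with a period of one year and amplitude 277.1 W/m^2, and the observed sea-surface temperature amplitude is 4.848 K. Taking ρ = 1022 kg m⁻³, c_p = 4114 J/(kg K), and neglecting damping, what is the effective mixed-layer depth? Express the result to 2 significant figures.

ω = 2π / 3.15×10^7 s = 1.99×10^-7 s⁻¹.
Required C = F₀ / (A ω) = 277.1 / (4.848 × 1.99×10^-7) = 2.87×10^8 J/(m²·K).
D = C / (ρ c_p) = 2.87×10^8 / (1022 × 4114) = 68.2 m.

68 m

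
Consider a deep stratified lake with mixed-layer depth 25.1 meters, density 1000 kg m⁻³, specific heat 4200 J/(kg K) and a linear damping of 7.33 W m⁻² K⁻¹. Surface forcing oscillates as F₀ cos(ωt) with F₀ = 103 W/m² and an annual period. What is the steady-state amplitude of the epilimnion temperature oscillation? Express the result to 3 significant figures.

Areal heat capacity C = ρ c_p D = 1000 × 4200 × 25.1 = 1.05×10^8 J/(m²·K).
Angular frequency ω = 2π / T = 2π / 3.15×10^7 s = 1.99×10^-7 s⁻¹.
√((Cω)² + λ²) = √((21.0)² + 7.33²) = 22.2 W/(m²·K).
Amplitude A = F₀ / √((Cω)²+λ²) = 103 / 22.2 = 4.63 K.

4.63 K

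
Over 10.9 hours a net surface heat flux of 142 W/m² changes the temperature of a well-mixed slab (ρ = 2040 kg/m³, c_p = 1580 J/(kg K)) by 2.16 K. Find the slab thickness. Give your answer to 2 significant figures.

Heat input Q = F Δt = 142 × 39200 s = 5.57×10^6 J/m².
Required areal heat capacity C = Q / ΔT = 2.58×10^6 J/(m²·K).
Depth D = C / (ρ c_p) = 2.58×10^6 / (2040 × 1580) = 0.800 m.

0.80 m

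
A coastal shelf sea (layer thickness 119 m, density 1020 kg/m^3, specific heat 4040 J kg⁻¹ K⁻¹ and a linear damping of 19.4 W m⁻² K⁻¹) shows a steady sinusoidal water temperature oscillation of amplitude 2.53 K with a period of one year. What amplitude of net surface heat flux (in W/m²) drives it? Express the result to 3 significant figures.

Areal heat capacity C = ρ c_p D = 1020 × 4040 × 119 = 4.90×10^8 J m⁻² K⁻¹.
ω = 2π / 3.15×10^7 s = 1.99×10^-7 s⁻¹.
√((Cω)² + λ²) = √((97.7)² + 19.4²) = 99.6 W/(m²·K).
F₀ = A × √((Cω)²+λ²) = 2.53 × 99.6 = 252 W/m².

252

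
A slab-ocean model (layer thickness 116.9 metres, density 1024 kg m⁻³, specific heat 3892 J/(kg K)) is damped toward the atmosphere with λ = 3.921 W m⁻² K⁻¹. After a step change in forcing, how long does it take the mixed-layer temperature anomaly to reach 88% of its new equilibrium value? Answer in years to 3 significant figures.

7.98 years

Areal heat capacity C = ρ c_p D = 1024 × 3892 × 116.9 = 4.66×10^8 J/(m^2 K).
τ = C / λ = 4.66×10^8 / 3.921 = 1.19×10^8 s.
Fraction reached: 1 − e^(−t/τ) = 0.88 ⇒ t = −τ ln(1 − 0.88) = τ × 2.12.
t = 2.52×10^8 s = 7.98 years.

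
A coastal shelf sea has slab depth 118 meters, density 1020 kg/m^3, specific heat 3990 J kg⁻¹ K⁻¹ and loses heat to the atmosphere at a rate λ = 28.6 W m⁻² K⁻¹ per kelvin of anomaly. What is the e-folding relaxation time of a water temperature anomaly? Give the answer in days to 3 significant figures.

194 days

Areal heat capacity C = ρ c_p D = 1020 × 3990 × 118 = 4.80×10^8 J m⁻² K⁻¹.
Relaxation time τ = C / λ = 4.80×10^8 / 28.6 = 1.68×10^7 s.
In days: 1.68×10^7 s / (86400 s/day) = 194 days.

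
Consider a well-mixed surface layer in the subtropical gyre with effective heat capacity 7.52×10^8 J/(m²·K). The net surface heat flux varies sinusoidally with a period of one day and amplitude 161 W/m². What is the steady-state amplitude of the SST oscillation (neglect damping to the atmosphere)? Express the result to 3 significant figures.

0.00294 K

Areal heat capacity C = 7.52×10^8 J/(m²·K) (given).
Angular frequency ω = 2π / T = 2π / 86400 s = 7.27×10^-5 s⁻¹.
Cω = 7.52×10^8 × 7.27×10^-5 = 54700 W/(m²·K).
Amplitude A = F₀ / (Cω) = 161 / 54700 = 0.00294 K.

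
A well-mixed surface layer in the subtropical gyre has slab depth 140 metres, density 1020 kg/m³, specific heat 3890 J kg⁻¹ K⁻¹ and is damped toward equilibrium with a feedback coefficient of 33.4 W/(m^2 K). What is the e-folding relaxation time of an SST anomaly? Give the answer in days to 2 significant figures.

Areal heat capacity C = ρ c_p D = 1020 × 3890 × 140 = 5.55×10^8 J m⁻² K⁻¹.
Relaxation time τ = C / λ = 5.55×10^8 / 33.4 = 1.66×10^7 s.
In days: 1.66×10^7 s / (86400 s/day) = 192 days.

190 days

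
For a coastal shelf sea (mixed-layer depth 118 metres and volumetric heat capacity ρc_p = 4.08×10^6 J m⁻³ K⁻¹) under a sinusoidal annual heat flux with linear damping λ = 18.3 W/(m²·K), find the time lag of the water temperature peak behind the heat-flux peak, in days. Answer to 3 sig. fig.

80.3 days

Areal heat capacity C = ρc_p × D = 4.08×10^6 × 118 = 4.81×10^8 J/(m²·K).
ω = 2π / 3.15×10^7 s = 1.99×10^-7 s⁻¹.
Phase lag φ = arctan(Cω/λ) = arctan(95.9/18.3) = 1.38 rad.
Time lag = φ / ω = 1.38 / 1.99×10^-7 = 6.94×10^6 s = 80.3 days.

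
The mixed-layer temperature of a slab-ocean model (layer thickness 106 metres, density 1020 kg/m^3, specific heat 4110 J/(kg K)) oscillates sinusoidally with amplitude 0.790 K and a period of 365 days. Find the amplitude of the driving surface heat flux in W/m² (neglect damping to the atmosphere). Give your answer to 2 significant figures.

Areal heat capacity C = ρ c_p D = 1020 × 4110 × 106 = 4.44×10^8 J/(m^2 K).
ω = 2π / 3.15×10^7 s = 1.99×10^-7 s⁻¹.
Cω = 4.44×10^8 × 1.99×10^-7 = 88.5 W/(m²·K).
F₀ = A × Cω = 0.790 × 88.5 = 69.9 W/m².

70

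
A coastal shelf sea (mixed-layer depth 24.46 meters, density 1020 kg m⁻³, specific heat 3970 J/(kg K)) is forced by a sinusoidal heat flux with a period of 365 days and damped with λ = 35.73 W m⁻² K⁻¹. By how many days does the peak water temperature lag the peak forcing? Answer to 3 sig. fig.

Areal heat capacity C = ρ c_p D = 1020 × 3970 × 24.46 = 9.90×10^7 J m⁻² K⁻¹.
ω = 2π / 3.15×10^7 s = 1.99×10^-7 s⁻¹.
Phase lag φ = arctan(Cω/λ) = arctan(19.7/35.73) = 0.505 rad.
Time lag = φ / ω = 0.505 / 1.99×10^-7 = 2.53×10^6 s = 29.3 days.

29.3 days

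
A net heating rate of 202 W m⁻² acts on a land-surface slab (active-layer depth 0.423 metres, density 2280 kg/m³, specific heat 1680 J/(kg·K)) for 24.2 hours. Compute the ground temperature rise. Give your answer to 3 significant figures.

Areal heat capacity C = ρ c_p D = 2280 × 1680 × 0.423 = 1.62×10^6 J/(m²·K).
Net heat input Q = F Δt = 202 × (24.2 hours × 3600 s/hour) = 1.76×10^7 J/m².
ΔT = Q / C = 1.76×10^7 / 1.62×10^6 = 10.9 K.

10.9 K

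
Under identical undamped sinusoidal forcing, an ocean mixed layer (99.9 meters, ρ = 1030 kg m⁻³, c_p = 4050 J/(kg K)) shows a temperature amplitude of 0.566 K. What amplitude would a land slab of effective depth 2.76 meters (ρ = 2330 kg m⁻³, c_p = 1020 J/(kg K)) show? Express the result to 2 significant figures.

36 K

C_ocean = 4.17×10^8 J/(m²·K); C_land = 6.56×10^6 J/(m²·K).
A ∝ 1/C ⇒ A_land = A_ocean × C_ocean/C_land = 0.566 × 63.5 = 36.0 K.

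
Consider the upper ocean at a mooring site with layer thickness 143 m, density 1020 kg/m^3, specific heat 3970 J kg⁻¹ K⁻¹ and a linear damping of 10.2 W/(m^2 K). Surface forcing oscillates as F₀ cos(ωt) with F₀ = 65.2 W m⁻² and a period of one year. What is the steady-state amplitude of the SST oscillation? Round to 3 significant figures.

Areal heat capacity C = ρ c_p D = 1020 × 3970 × 143 = 5.79×10^8 J m⁻² K⁻¹.
Angular frequency ω = 2π / T = 2π / 3.15×10^7 s = 1.99×10^-7 s⁻¹.
√((Cω)² + λ²) = √((115)² + 10.2²) = 116 W/(m²·K).
Amplitude A = F₀ / √((Cω)²+λ²) = 65.2 / 116 = 0.563 K.

0.563 K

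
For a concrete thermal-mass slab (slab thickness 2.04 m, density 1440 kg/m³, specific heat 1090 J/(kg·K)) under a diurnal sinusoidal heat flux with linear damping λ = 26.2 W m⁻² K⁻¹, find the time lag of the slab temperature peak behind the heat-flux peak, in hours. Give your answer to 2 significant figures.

Areal heat capacity C = ρ c_p D = 1440 × 1090 × 2.04 = 3.20×10^6 J m⁻² K⁻¹.
ω = 2π / 86400 s = 7.27×10^-5 s⁻¹.
Phase lag φ = arctan(Cω/λ) = arctan(233/26.2) = 1.46 rad.
Time lag = φ / ω = 1.46 / 7.27×10^-5 = 20100 s = 5.57 hours.

5.6 hours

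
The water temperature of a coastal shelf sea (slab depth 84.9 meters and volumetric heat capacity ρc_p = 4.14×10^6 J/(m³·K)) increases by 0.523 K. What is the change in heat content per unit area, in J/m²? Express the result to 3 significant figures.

Areal heat capacity C = ρc_p × D = 4.14×10^6 × 84.9 = 3.51×10^8 J/(m^2 K).
ΔQ = C ΔT = 3.51×10^8 × 0.523 = 1.84×10^8 J/m².

1.84×10^8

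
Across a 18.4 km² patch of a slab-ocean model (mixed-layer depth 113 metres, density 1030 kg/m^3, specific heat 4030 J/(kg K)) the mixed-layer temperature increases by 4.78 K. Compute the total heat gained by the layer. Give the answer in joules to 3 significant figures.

Areal heat capacity C = ρ c_p D = 1030 × 4030 × 113 = 4.69×10^8 J/(m^2 K).
Heat per unit area: q = C ΔT = 4.69×10^8 × 4.78 = 2.24×10^9 J/m².
Total heat: Q = q × A = 2.24×10^9 × (18.4 × 10⁶ m²) = 4.13×10^16 J.

4.13×10^16 J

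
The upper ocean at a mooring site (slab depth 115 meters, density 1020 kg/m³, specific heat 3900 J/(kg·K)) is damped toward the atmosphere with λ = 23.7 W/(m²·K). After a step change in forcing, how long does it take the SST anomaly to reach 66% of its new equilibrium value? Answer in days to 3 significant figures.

Areal heat capacity C = ρ c_p D = 1020 × 3900 × 115 = 4.57×10^8 J/(m²·K).
τ = C / λ = 4.57×10^8 / 23.7 = 1.93×10^7 s.
Fraction reached: 1 − e^(−t/τ) = 0.66 ⇒ t = −τ ln(1 − 0.66) = τ × 1.08.
t = 2.08×10^7 s = 241 days.

241 days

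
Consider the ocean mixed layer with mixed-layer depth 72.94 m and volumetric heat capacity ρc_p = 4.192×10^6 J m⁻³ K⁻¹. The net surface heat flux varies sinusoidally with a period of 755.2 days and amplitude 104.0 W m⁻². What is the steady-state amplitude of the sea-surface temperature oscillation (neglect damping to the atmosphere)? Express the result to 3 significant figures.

Areal heat capacity C = ρc_p × D = 4.192×10^6 × 72.94 = 3.06×10^8 J/(m²·K).
Angular frequency ω = 2π / T = 2π / 6.52×10^7 s = 9.63×10^-8 s⁻¹.
Cω = 3.06×10^8 × 9.63×10^-8 = 29.4 W/(m²·K).
Amplitude A = F₀ / (Cω) = 104.0 / 29.4 = 3.53 K.

3.53 K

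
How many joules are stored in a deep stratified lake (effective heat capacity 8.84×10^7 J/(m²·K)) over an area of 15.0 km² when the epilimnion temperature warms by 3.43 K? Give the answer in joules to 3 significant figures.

4.55×10^15 J

Areal heat capacity C = 8.84×10^7 J/(m²·K) (given).
Heat per unit area: q = C ΔT = 8.84×10^7 × 3.43 = 3.03×10^8 J/m².
Total heat: Q = q × A = 3.03×10^8 × (15.0 × 10⁶ m²) = 4.55×10^15 J.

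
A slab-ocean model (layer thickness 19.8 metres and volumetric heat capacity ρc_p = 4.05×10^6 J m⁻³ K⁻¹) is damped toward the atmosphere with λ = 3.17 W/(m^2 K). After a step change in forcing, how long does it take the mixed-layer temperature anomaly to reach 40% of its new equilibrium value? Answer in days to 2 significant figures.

150 days

Areal heat capacity C = ρc_p × D = 4.05×10^6 × 19.8 = 8.02×10^7 J m⁻² K⁻¹.
τ = C / λ = 8.02×10^7 / 3.17 = 2.53×10^7 s.
Fraction reached: 1 − e^(−t/τ) = 0.40 ⇒ t = −τ ln(1 − 0.40) = τ × 0.511.
t = 1.29×10^7 s = 150 days.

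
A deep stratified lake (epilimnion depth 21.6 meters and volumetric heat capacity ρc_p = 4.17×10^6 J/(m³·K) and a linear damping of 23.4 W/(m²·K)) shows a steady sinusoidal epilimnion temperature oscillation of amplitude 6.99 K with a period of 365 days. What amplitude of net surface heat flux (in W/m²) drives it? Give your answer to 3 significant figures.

206

Areal heat capacity C = ρc_p × D = 4.17×10^6 × 21.6 = 9.01×10^7 J m⁻² K⁻¹.
ω = 2π / 3.15×10^7 s = 1.99×10^-7 s⁻¹.
√((Cω)² + λ²) = √((17.9)² + 23.4²) = 29.5 W/(m²·K).
F₀ = A × √((Cω)²+λ²) = 6.99 × 29.5 = 206 W/m².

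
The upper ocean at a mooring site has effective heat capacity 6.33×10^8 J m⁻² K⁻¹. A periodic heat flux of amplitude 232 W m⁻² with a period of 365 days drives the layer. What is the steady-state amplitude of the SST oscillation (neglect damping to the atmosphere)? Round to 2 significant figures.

Areal heat capacity C = 6.33×10^8 J m⁻² K⁻¹ (given).
Angular frequency ω = 2π / T = 2π / 3.15×10^7 s = 1.99×10^-7 s⁻¹.
Cω = 6.33×10^8 × 1.99×10^-7 = 126 W/(m²·K).
Amplitude A = F₀ / (Cω) = 232 / 126 = 1.84 K.

1.8 K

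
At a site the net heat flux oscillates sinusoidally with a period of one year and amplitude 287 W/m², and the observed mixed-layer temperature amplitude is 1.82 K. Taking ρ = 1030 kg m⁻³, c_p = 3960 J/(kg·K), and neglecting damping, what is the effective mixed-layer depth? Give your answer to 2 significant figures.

190 m

ω = 2π / 3.15×10^7 s = 1.99×10^-7 s⁻¹.
Required C = F₀ / (A ω) = 287 / (1.82 × 1.99×10^-7) = 7.91×10^8 J/(m²·K).
D = C / (ρ c_p) = 7.91×10^8 / (1030 × 3960) = 194 m.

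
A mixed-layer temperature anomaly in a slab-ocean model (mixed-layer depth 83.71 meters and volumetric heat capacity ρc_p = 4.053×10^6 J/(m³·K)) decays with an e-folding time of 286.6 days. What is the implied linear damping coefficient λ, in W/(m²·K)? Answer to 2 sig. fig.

14

Areal heat capacity C = ρc_p × D = 4.053×10^6 × 83.71 = 3.39×10^8 J/(m²·K).
τ = 286.6 days = 2.48×10^7 s.
λ = C / τ = 3.39×10^8 / 2.48×10^7 = 13.7 W/(m²·K).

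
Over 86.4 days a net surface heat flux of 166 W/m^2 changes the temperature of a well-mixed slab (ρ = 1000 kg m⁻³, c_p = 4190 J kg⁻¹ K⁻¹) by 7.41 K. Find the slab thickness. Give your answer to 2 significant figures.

40 m

Heat input Q = F Δt = 166 × 7.46×10^6 s = 1.24×10^9 J/m².
Required areal heat capacity C = Q / ΔT = 1.67×10^8 J/(m²·K).
Depth D = C / (ρ c_p) = 1.67×10^8 / (1000 × 4190) = 39.9 m.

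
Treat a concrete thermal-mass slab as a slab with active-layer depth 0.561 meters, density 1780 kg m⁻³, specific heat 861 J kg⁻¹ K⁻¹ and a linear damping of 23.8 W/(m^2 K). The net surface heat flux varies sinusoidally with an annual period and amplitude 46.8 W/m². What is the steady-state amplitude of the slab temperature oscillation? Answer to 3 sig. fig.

Areal heat capacity C = ρ c_p D = 1780 × 861 × 0.561 = 8.60×10^5 J m⁻² K⁻¹.
Angular frequency ω = 2π / T = 2π / 3.15×10^7 s = 1.99×10^-7 s⁻¹.
√((Cω)² + λ²) = √((0.171)² + 23.8²) = 23.8 W/(m²·K).
Amplitude A = F₀ / √((Cω)²+λ²) = 46.8 / 23.8 = 1.97 K.

1.97 K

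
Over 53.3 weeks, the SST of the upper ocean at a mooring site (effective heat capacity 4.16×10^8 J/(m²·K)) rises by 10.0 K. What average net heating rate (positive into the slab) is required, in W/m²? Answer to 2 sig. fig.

130

Areal heat capacity C = 4.16×10^8 J/(m²·K) (given).
Required heat per unit area: Q = C ΔT = 4.16×10^8 × 10.0 = 4.16×10^9 J/m².
Flux F = Q / Δt = 4.16×10^9 / 3.22×10^7 s = 129 W/m².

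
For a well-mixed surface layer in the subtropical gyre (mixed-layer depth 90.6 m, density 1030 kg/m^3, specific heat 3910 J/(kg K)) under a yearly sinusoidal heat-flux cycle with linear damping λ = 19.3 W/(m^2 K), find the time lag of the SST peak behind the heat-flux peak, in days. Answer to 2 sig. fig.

76 days

Areal heat capacity C = ρ c_p D = 1030 × 3910 × 90.6 = 3.65×10^8 J m⁻² K⁻¹.
ω = 2π / 3.15×10^7 s = 1.99×10^-7 s⁻¹.
Phase lag φ = arctan(Cω/λ) = arctan(72.7/19.3) = 1.31 rad.
Time lag = φ / ω = 1.31 / 1.99×10^-7 = 6.58×10^6 s = 76.2 days.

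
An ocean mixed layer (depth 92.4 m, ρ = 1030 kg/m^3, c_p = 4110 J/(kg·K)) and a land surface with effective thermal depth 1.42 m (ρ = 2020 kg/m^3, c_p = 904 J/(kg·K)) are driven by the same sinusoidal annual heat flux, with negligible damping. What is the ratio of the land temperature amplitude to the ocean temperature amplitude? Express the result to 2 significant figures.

150

C_ocean = 1030 × 4110 × 92.4 = 3.91×10^8 J/(m²·K).
C_land = 2020 × 904 × 1.42 = 2.59×10^6 J/(m²·K).
Undamped amplitude ∝ 1/C, so A_land/A_ocean = C_ocean/C_land = 151.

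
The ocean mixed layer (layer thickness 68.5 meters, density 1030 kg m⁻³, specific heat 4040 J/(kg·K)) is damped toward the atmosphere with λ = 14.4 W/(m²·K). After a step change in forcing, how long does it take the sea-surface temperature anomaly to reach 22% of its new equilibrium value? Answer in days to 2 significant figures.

57 days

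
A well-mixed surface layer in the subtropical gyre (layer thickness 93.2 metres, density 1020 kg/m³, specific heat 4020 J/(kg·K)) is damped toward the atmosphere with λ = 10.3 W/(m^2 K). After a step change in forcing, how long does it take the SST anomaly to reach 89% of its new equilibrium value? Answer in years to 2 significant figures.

2.6 years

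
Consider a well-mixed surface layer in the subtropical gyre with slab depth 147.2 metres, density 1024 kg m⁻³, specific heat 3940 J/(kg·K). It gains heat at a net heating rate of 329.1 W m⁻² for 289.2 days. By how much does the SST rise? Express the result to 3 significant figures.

Areal heat capacity C = ρ c_p D = 1024 × 3940 × 147.2 = 5.94×10^8 J m⁻² K⁻¹.
Net heat input Q = F Δt = 329.1 × (289.2 days × 86400 s/day) = 8.22×10^9 J/m².
ΔT = Q / C = 8.22×10^9 / 5.94×10^8 = 13.8 K.

13.8 K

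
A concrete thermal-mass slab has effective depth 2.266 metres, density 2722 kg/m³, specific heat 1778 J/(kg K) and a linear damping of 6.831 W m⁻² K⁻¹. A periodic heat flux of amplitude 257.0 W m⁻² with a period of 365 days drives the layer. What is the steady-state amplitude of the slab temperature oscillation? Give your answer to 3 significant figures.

Areal heat capacity C = ρ c_p D = 2722 × 1778 × 2.266 = 1.10×10^7 J m⁻² K⁻¹.
Angular frequency ω = 2π / T = 2π / 3.15×10^7 s = 1.99×10^-7 s⁻¹.
√((Cω)² + λ²) = √((2.19)² + 6.831²) = 7.17 W/(m²·K).
Amplitude A = F₀ / √((Cω)²+λ²) = 257.0 / 7.17 = 35.8 K.

35.8 K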